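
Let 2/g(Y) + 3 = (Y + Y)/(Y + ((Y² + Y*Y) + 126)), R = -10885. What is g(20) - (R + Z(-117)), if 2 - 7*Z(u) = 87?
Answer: 106709098/9793 ≈ 10896.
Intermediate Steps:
Z(u) = -85/7 (Z(u) = 2/7 - ⅐*87 = 2/7 - 87/7 = -85/7)
g(Y) = 2/(-3 + 2*Y/(126 + Y + 2*Y²)) (g(Y) = 2/(-3 + (Y + Y)/(Y + ((Y² + Y*Y) + 126))) = 2/(-3 + (2*Y)/(Y + ((Y² + Y²) + 126))) = 2/(-3 + (2*Y)/(Y + (2*Y² + 126))) = 2/(-3 + (2*Y)/(Y + (126 + 2*Y²))) = 2/(-3 + (2*Y)/(126 + Y + 2*Y²)) = 2/(-3 + 2*Y/(126 + Y + 2*Y²)))
g(20) - (R + Z(-117)) = 2*(-126 - 1*20 - 2*20²)/(378 + 20 + 6*20²) - (-10885 - 85/7) = 2*(-126 - 20 - 2*400)/(378 + 20 + 6*400) - 1*(-76280/7) = 2*(-126 - 20 - 800)/(378 + 20 + 2400) + 76280/7 = 2*(-946)/2798 + 76280/7 = 2*(1/2798)*(-946) + 76280/7 = -946/1399 + 76280/7 = 106709098/9793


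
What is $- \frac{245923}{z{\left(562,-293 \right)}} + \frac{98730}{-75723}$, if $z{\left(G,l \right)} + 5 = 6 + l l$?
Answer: $- \frac{9032665943}{2166939850} \approx -4.1684$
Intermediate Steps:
$z{\left(G,l \right)} = 1 + l^{2}$ ($z{\left(G,l \right)} = -5 + \left(6 + l l\right) = -5 + \left(6 + l^{2}\right) = 1 + l^{2}$)
$- \frac{245923}{z{\left(562,-293 \right)}} + \frac{98730}{-75723} = - \frac{245923}{1 + \left(-293\right)^{2}} + \frac{98730}{-75723} = - \frac{245923}{1 + 85849} + 98730 \left(- \frac{1}{75723}\right) = - \frac{245923}{85850} - \frac{32910}{25241} = - \frac{9032665943}{2166939850}$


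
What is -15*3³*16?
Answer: -6480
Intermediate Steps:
-15*3³*16 = -15*27*16 = -405*16 = -6480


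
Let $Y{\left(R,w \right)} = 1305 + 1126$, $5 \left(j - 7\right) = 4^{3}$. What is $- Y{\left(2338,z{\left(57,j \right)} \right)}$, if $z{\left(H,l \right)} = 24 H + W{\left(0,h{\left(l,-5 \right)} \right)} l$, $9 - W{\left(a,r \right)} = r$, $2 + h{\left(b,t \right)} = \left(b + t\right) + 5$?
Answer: $-2431$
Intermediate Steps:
$h{\left(b,t \right)} = 3 + b + t$ ($h{\left(b,t \right)} = -2 + \left(\left(b + t\right) + 5\right) = -2 + \left(5 + b + t\right) = 3 + b + t$)
$j = \frac{99}{5}$ ($j = 7 + \frac{4^{3}}{5} = 7 + \frac{1}{5} \cdot 64 = 7 + \frac{64}{5} = \frac{99}{5} \approx 19.8$)
$W{\left(a,r \right)} = 9 - r$
$z{\left(H,l \right)} = 24 H + l \left(11 - l\right)$ ($z{\left(H,l \right)} = 24 H + \left(9 - \left(3 + l - 5\right)\right) l = 24 H + \left(9 - \left(-2 + l\right)\right) l = 24 H + \left(11 - l\right) l = 24 H + l \left(11 - l\right)$)
$Y{\left(R,w \right)} = 2431$
$- Y{\left(2338,z{\left(57,j \right)} \right)} = \left(-1\right) 2431 = -2431$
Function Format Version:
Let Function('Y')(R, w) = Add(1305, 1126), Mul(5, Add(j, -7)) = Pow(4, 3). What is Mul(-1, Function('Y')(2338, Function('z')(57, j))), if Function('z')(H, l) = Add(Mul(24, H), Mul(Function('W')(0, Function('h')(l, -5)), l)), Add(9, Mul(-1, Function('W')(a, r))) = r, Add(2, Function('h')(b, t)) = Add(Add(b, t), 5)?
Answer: -2431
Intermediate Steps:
Function('h')(b, t) = Add(3, b, t) (Function('h')(b, t) = Add(-2, Add(Add(b, t), 5)) = Add(-2, Add(5, b, t)) = Add(3, b, t))
j = Rational(99, 5) (j = Add(7, Mul(Rational(1, 5), Pow(4, 3))) = Add(7, Mul(Rational(1, 5), 64)) = Add(7, Rational(64, 5)) = Rational(99, 5) ≈ 19.800)
Function('W')(a, r) = Add(9, Mul(-1, r))
Function('z')(H, l) = Add(Mul(24, H), Mul(l, Add(11, Mul(-1, l)))) (Function('z')(H, l) = Add(Mul(24, H), Mul(Add(9, Mul(-1, Add(3, l, -5))), l)) = Add(Mul(24, H), Mul(Add(9, Mul(-1, Add(-2, l))), l)) = Add(Mul(24, H), Mul(Add(9, Add(2, Mul(-1, l))), l)) = Add(Mul(24, H), Mul(Add(11, Mul(-1, l)), l)) = Add(Mul(24, H), Mul(l, Add(11, Mul(-1, l)))))
Function('Y')(R, w) = 2431
Mul(-1, Function('Y')(2338, Function('z')(57, j))) = Mul(-1, 2431) = -2431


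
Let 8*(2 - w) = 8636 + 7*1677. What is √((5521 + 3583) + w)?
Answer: √104946/4 ≈ 80.988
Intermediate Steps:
w = -20359/8 (w = 2 - (8636 + 7*1677)/8 = 2 - (8636 + 11739)/8 = 2 - ⅛*20375 = 2 - 20375/8 = -20359/8 ≈ -2544.9)
√((5521 + 3583) + w) = √((5521 + 3583) - 20359/8) = √(9104 - 20359/8) = √(52473/8) = √104946/4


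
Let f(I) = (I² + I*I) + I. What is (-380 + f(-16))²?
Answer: 13456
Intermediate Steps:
f(I) = I + 2*I² (f(I) = (I² + I²) + I = 2*I² + I = I + 2*I²)
(-380 + f(-16))² = (-380 - 16*(1 + 2*(-16)))² = (-380 - 16*(1 - 32))² = (-380 - 16*(-31))² = (-380 + 496)² = 116² = 13456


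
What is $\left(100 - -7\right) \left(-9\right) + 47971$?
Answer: $47008$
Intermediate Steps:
$\left(100 - -7\right) \left(-9\right) + 47971 = \left(100 + \left(-24 + 31\right)\right) \left(-9\right) + 47971 = \left(100 + 7\right) \left(-9\right) + 47971 = 107 \left(-9\right) + 47971 = -963 + 47971 = 47008$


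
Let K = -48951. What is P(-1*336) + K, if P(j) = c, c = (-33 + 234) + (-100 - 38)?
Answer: -48888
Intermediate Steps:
c = 63 (c = 201 - 138 = 63)
P(j) = 63
P(-1*336) + K = 63 - 48951 = -48888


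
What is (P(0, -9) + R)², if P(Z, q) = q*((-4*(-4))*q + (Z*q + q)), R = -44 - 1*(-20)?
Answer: 1830609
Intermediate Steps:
R = -24 (R = -44 + 20 = -24)
P(Z, q) = q*(17*q + Z*q) (P(Z, q) = q*(16*q + (q + Z*q)) = q*(17*q + Z*q))
(P(0, -9) + R)² = ((-9)²*(17 + 0) - 24)² = (81*17 - 24)² = (1377 - 24)² = 1353² = 1830609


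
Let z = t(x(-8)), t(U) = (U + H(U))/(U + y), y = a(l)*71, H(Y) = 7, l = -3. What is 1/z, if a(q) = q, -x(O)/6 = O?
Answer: -3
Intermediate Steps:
x(O) = -6*O
y = -213 (y = -3*71 = -213)
t(U) = (7 + U)/(-213 + U) (t(U) = (U + 7)/(U - 213) = (7 + U)/(-213 + U))
z = -⅓ (z = (7 - 6*(-8))/(-213 - 6*(-8)) = (7 + 48)/(-213 + 48) = 55/(-165) = -1/165*55 = -⅓ ≈ -0.33333)
1/z = 1/(-⅓) = -3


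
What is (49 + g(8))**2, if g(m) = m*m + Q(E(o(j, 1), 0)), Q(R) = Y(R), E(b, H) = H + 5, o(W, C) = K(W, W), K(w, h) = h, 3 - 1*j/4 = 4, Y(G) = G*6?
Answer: 20449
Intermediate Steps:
Y(G) = 6*G
j = -4 (j = 12 - 4*4 = 12 - 16 = -4)
o(W, C) = W
E(b, H) = 5 + H
Q(R) = 6*R
g(m) = 30 + m**2 (g(m) = m*m + 6*(5 + 0) = m**2 + 6*5 = m**2 + 30 = 30 + m**2)
(49 + g(8))**2 = (49 + (30 + 8**2))**2 = (49 + (30 + 64))**2 = (49 + 94)**2 = 143**2 = 20449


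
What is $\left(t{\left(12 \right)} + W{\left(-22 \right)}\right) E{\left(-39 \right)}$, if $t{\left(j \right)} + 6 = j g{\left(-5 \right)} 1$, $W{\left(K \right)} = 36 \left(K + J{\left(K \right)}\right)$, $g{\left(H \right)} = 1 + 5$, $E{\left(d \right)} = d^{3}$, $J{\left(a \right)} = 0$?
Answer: $43065594$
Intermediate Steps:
$g{\left(H \right)} = 6$
$W{\left(K \right)} = 36 K$ ($W{\left(K \right)} = 36 \left(K + 0\right) = 36 K$)
$t{\left(j \right)} = -6 + 6 j$ ($t{\left(j \right)} = -6 + j 6 \cdot 1 = -6 + 6 j 1 = -6 + 6 j$)
$\left(t{\left(12 \right)} + W{\left(-22 \right)}\right) E{\left(-39 \right)} = \left(\left(-6 + 6 \cdot 12\right) + 36 \left(-22\right)\right) \left(-39\right)^{3} = \left(\left(-6 + 72\right) - 792\right) \left(-59319\right) = \left(66 - 792\right) \left(-59319\right) = \left(-726\right) \left(-59319\right) = 43065594$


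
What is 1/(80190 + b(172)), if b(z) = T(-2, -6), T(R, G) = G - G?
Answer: 1/80190 ≈ 1.2470e-5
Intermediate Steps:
T(R, G) = 0
b(z) = 0
1/(80190 + b(172)) = 1/(80190 + 0) = 1/80190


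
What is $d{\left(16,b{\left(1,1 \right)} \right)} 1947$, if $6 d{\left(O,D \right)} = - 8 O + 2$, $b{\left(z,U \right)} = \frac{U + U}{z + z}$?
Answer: $-40887$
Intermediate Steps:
$b{\left(z,U \right)} = \frac{U}{z}$ ($b{\left(z,U \right)} = \frac{2 U}{2 z} = 2 U \frac{1}{2 z} = \frac{U}{z}$)
$d{\left(O,D \right)} = \frac{1}{3} - \frac{4 O}{3}$ ($d{\left(O,D \right)} = \frac{- 8 O + 2}{6} = \frac{2 - 8 O}{6} = \frac{1}{3} - \frac{4 O}{3}$)
$d{\left(16,b{\left(1,1 \right)} \right)} 1947 = \left(\frac{1}{3} - \frac{64}{3}\right) 1947 = \left(-21\right) 1947 = -40887$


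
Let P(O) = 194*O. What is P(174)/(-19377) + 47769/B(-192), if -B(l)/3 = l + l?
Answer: 10947321/275584 ≈ 39.724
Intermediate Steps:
B(l) = -6*l (B(l) = -3*(l + l) = -6*l)
P(174)/(-19377) + 47769/B(-192) = (194*174)/(-19377) + 47769/((-6*(-192))) = 33756*(-1/19377) + 47769/1152 = -11252/6459 + 47769*(1/1152) = -11252/6459 + 15923/384 = 10947321/275584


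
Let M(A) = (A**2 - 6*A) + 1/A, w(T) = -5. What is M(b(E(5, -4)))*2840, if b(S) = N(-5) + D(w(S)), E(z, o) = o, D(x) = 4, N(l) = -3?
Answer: -11360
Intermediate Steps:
b(S) = 1 (b(S) = -3 + 4 = 1)
M(A) = 1/A + A**2 - 6*A
M(b(E(5, -4)))*2840 = ((1 + 1**2*(-6 + 1))/1)*2840 = (1*(1 + 1*(-5)))*2840 = (1*(1 - 5))*2840 = (1*(-4))*2840 = -4*2840 = -11360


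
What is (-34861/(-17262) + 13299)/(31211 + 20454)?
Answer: 229602199/891841230 ≈ 0.25745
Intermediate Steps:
(-34861/(-17262) + 13299)/(31211 + 20454) = (-34861*(-1/17262) + 13299)/51665 = (34861/17262 + 13299)*(1/51665) = (229602199/17262)*(1/51665) = 229602199/891841230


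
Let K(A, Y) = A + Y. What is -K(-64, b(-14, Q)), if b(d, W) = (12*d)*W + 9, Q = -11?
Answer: -1793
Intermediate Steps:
b(d, W) = 9 + 12*W*d (b(d, W) = 12*W*d + 9 = 9 + 12*W*d)
-K(-64, b(-14, Q)) = -(-64 + (9 + 12*(-11)*(-14))) = -(-64 + (9 + 1848)) = -(-64 + 1857) = -1*1793 = -1793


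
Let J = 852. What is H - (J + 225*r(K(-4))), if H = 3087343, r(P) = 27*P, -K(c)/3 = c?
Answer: 3013591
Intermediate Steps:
K(c) = -3*c
H - (J + 225*r(K(-4))) = 3087343 - (852 + 225*(27*(-3*(-4)))) = 3087343 - (852 + 225*(27*12)) = 3087343 - (852 + 225*324) = 3087343 - (852 + 72900) = 3087343 - 1*73752 = 3087343 - 73752 = 3013591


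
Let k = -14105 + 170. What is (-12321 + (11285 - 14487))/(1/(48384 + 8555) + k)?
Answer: 883864097/793444964 ≈ 1.1140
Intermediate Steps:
k = -13935
(-12321 + (11285 - 14487))/(1/(48384 + 8555) + k) = (-12321 + (11285 - 14487))/(1/(48384 + 8555) - 13935) = (-12321 - 3202)/(1/56939 - 13935) = -15523/(1/56939 - 13935) = -15523/(-793444964/56939) = -15523*(-56939/793444964) = 883864097/793444964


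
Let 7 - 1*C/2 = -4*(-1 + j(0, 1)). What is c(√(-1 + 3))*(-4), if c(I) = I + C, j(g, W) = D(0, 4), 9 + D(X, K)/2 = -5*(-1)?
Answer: 232 - 4*√2 ≈ 226.34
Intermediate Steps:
D(X, K) = -8 (D(X, K) = -18 + 2*(-5*(-1)) = -18 + 2*5 = -18 + 10 = -8)
j(g, W) = -8
C = -58 (C = 14 - (-8)*(-1 - 8) = 14 - (-8)*(-9) = 14 - 2*36 = 14 - 72 = -58)
c(I) = -58 + I (c(I) = I - 58 = -58 + I)
c(√(-1 + 3))*(-4) = (-58 + √(-1 + 3))*(-4) = (-58 + √2)*(-4) = 232 - 4*√2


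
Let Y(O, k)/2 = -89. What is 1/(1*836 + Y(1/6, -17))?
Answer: 1/658 ≈ 0.0015198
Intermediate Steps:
Y(O, k) = -178 (Y(O, k) = 2*(-89) = -178)
1/(1*836 + Y(1/6, -17)) = 1/(1*836 - 178) = 1/(836 - 178) = 1/658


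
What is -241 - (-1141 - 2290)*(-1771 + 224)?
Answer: -5307998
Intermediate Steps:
-241 - (-1141 - 2290)*(-1771 + 224) = -241 - (-3431)*(-1547) = -241 - 1*5307757 = -241 - 5307757 = -5307998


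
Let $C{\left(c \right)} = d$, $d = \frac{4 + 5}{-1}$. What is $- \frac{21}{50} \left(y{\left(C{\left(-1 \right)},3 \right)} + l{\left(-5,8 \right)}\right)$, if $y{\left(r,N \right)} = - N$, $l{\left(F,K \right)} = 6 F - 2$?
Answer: $\frac{147}{10} \approx 14.7$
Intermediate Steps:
$l{\left(F,K \right)} = -2 + 6 F$
$d = -9$ ($d = \left(-1\right) 9 = -9$)
$C{\left(c \right)} = -9$
$- \frac{21}{50} \left(y{\left(C{\left(-1 \right)},3 \right)} + l{\left(-5,8 \right)}\right) = - \frac{21}{50} \left(\left(-1\right) 3 + \left(-2 + 6 \left(-5\right)\right)\right) = \left(-21\right) \frac{1}{50} \left(-3 - 32\right) = - \frac{21 \left(-3 - 32\right)}{50} = \left(- \frac{21}{50}\right) \left(-35\right) = \frac{147}{10}$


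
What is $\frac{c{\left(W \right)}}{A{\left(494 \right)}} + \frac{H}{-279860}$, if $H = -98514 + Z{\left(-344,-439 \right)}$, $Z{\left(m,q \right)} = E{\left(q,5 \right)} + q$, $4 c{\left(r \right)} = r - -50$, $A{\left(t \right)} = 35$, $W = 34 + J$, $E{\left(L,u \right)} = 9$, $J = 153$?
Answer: $\frac{572707}{279860} \approx 2.0464$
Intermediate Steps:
$W = 187$ ($W = 34 + 153 = 187$)
$c{\left(r \right)} = \frac{25}{2} + \frac{r}{4}$ ($c{\left(r \right)} = \frac{r - -50}{4} = \frac{r + 50}{4} = \frac{50 + r}{4} = \frac{25}{2} + \frac{r}{4}$)
$Z{\left(m,q \right)} = 9 + q$
$H = -98944$ ($H = -98514 + \left(9 - 439\right) = -98514 - 430 = -98944$)
$\frac{c{\left(W \right)}}{A{\left(494 \right)}} + \frac{H}{-279860} = \frac{\frac{25}{2} + \frac{1}{4} \cdot 187}{35} - \frac{98944}{-279860} = \left(\frac{25}{2} + \frac{187}{4}\right) \frac{1}{35} - - \frac{24736}{69965} = \frac{237}{4} \cdot \frac{1}{35} + \frac{24736}{69965} = \frac{237}{140} + \frac{24736}{69965} = \frac{572707}{279860}$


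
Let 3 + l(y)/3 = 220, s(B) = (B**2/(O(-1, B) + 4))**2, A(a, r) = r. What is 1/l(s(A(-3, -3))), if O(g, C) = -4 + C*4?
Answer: 1/651 ≈ 0.0015361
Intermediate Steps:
O(g, C) = -4 + 4*C
s(B) = B**2/16 (s(B) = (B**2/((-4 + 4*B) + 4))**2 = (B**2/((4*B)))**2 = ((1/(4*B))*B**2)**2 = (B/4)**2 = B**2/16)
l(y) = 651 (l(y) = -9 + 3*220 = -9 + 660 = 651)
1/l(s(A(-3, -3))) = 1/651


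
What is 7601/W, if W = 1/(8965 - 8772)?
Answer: 1466993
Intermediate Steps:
W = 1/193 ≈ 0.0051813
7601/W = 7601/(1/193) = 7601*193 = 1466993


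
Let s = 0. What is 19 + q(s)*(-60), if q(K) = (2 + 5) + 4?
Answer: -641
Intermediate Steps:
q(K) = 11 (q(K) = 7 + 4 = 11)
19 + q(s)*(-60) = 19 + 11*(-60) = 19 - 660 = -641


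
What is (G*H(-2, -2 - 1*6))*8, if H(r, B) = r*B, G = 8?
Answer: 1024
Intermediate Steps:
H(r, B) = B*r
(G*H(-2, -2 - 1*6))*8 = (8*((-2 - 1*6)*(-2)))*8 = (8*((-2 - 6)*(-2)))*8 = (8*(-8*(-2)))*8 = (8*16)*8 = 128*8 = 1024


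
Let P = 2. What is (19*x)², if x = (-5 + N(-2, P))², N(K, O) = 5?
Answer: 0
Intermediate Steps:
x = 0 (x = (-5 + 5)² = 0² = 0)
(19*x)² = (19*0)² = 0² = 0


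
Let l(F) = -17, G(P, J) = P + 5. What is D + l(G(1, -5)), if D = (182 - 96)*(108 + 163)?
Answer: 23289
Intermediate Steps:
G(P, J) = 5 + P
D = 23306 (D = 86*271 = 23306)
D + l(G(1, -5)) = 23306 - 17 = 23289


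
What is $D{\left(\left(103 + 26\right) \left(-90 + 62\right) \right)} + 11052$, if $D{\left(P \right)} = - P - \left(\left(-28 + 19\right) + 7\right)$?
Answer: $14666$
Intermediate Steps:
$D{\left(P \right)} = 2 - P$ ($D{\left(P \right)} = - P - \left(-9 + 7\right) = - P - -2 = - P + 2 = 2 - P$)
$D{\left(\left(103 + 26\right) \left(-90 + 62\right) \right)} + 11052 = \left(2 - \left(103 + 26\right) \left(-90 + 62\right)\right) + 11052 = \left(2 - 129 \left(-28\right)\right) + 11052 = \left(2 - -3612\right) + 11052 = \left(2 + 3612\right) + 11052 = 3614 + 11052 = 14666$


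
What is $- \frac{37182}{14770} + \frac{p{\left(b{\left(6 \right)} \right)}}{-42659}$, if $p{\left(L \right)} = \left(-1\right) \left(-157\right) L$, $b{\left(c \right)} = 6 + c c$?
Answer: $- \frac{841770159}{315036715} \approx -2.672$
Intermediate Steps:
$b{\left(c \right)} = 6 + c^{2}$
$p{\left(L \right)} = 157 L$
$- \frac{37182}{14770} + \frac{p{\left(b{\left(6 \right)} \right)}}{-42659} = - \frac{37182}{14770} + \frac{157 \left(6 + 6^{2}\right)}{-42659} = \left(-37182\right) \frac{1}{14770} + 157 \left(6 + 36\right) \left(- \frac{1}{42659}\right) = - \frac{18591}{7385} + 157 \cdot 42 \left(- \frac{1}{42659}\right) = - \frac{18591}{7385} + 6594 \left(- \frac{1}{42659}\right) = - \frac{18591}{7385} - \frac{6594}{42659} = - \frac{841770159}{315036715}$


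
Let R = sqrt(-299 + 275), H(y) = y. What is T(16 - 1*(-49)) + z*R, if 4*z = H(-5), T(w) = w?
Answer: 65 - 5*I*sqrt(6)/2 ≈ 65.0 - 6.1237*I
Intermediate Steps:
R = 2*I*sqrt(6) (R = sqrt(-24) = 2*I*sqrt(6) ≈ 4.899*I)
z = -5/4 (z = (1/4)*(-5) = -5/4 ≈ -1.2500)
T(16 - 1*(-49)) + z*R = (16 - 1*(-49)) - 5*I*sqrt(6)/2 = (16 + 49) - 5*I*sqrt(6)/2 = 65 - 5*I*sqrt(6)/2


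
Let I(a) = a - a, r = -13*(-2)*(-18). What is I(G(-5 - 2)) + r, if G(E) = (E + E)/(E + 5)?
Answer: -468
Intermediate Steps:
G(E) = 2*E/(5 + E) (G(E) = (2*E)/(5 + E) = 2*E/(5 + E))
r = -468 (r = 26*(-18) = -468)
I(a) = 0
I(G(-5 - 2)) + r = 0 - 468 = -468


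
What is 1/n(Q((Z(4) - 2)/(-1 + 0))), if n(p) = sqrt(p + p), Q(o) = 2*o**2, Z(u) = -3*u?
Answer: 1/28 ≈ 0.035714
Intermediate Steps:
n(p) = sqrt(2)*sqrt(p) (n(p) = sqrt(2*p) = sqrt(2)*sqrt(p))
1/n(Q((Z(4) - 2)/(-1 + 0))) = 1/(sqrt(2)*sqrt(2*((-3*4 - 2)/(-1 + 0))**2)) = 1/(sqrt(2)*sqrt(2*((-12 - 2)/(-1))**2)) = 1/(sqrt(2)*sqrt(2*(-14*(-1))**2)) = 1/(sqrt(2)*sqrt(2*14**2)) = 1/(sqrt(2)*sqrt(2*196)) = 1/(sqrt(2)*sqrt(392)) = 1/(sqrt(2)*(14*sqrt(2))) = 1/28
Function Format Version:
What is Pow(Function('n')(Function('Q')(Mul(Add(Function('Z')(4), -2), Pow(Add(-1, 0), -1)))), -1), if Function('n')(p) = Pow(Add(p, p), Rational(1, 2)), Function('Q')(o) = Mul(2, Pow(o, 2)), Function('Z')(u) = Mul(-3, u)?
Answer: Rational(1, 28) ≈ 0.035714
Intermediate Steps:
Function('n')(p) = Mul(Pow(2, Rational(1, 2)), Pow(p, Rational(1, 2))) (Function('n')(p) = Pow(Mul(2, p), Rational(1, 2)) = Mul(Pow(2, Rational(1, 2)), Pow(p, Rational(1, 2))))
Pow(Function('n')(Function('Q')(Mul(Add(Function('Z')(4), -2), Pow(Add(-1, 0), -1)))), -1) = Pow(Mul(Pow(2, Rational(1, 2)), Pow(Mul(2, Pow(Mul(Add(Mul(-3, 4), -2), Pow(Add(-1, 0), -1)), 2)), Rational(1, 2))), -1) = Pow(Mul(Pow(2, Rational(1, 2)), Pow(Mul(2, Pow(Mul(Add(-12, -2), Pow(-1, -1)), 2)), Rational(1, 2))), -1) = Pow(Mul(Pow(2, Rational(1, 2)), Pow(Mul(2, Pow(Mul(-14, -1), 2)), Rational(1, 2))), -1) = Pow(Mul(Pow(2, Rational(1, 2)), Pow(Mul(2, Pow(14, 2)), Rational(1, 2))), -1) = Pow(Mul(Pow(2, Rational(1, 2)), Pow(Mul(2, 196), Rational(1, 2))), -1) = Pow(Mul(Pow(2, Rational(1, 2)), Pow(392, Rational(1, 2))), -1) = Pow(Mul(Pow(2, Rational(1, 2)), Mul(14, Pow(2, Rational(1, 2)))), -1) = Pow(28, -1) = Rational(1, 28)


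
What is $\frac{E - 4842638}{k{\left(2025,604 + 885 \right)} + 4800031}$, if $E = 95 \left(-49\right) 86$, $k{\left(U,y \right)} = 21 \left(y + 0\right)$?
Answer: $- \frac{1310742}{1207825} \approx -1.0852$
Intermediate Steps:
$k{\left(U,y \right)} = 21 y$
$E = -400330$ ($E = \left(-4655\right) 86 = -400330$)
$\frac{E - 4842638}{k{\left(2025,604 + 885 \right)} + 4800031} = \frac{-400330 - 4842638}{21 \left(604 + 885\right) + 4800031} = - \frac{5242968}{21 \cdot 1489 + 4800031} = - \frac{5242968}{31269 + 4800031} = - \frac{5242968}{4831300} = \left(-5242968\right) \frac{1}{4831300} = - \frac{1310742}{1207825}$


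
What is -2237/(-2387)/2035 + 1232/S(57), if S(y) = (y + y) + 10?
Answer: 48264297/4857545 ≈ 9.9359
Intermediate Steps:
S(y) = 10 + 2*y (S(y) = 2*y + 10 = 10 + 2*y)
-2237/(-2387)/2035 + 1232/S(57) = -2237/(-2387)/2035 + 1232/(10 + 2*57) = -2237*(-1/2387)*(1/2035) + 1232/(10 + 114) = (2237/2387)*(1/2035) + 1232/124 = 2237/4857545 + 1232*(1/124) = 2237/4857545 + 308/31 = 48264297/4857545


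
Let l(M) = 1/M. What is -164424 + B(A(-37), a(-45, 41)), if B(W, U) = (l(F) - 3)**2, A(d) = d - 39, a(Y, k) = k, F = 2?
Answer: -657671/4 ≈ -1.6442e+5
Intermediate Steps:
A(d) = -39 + d
B(W, U) = 25/4 (B(W, U) = (1/2 - 3)**2 = (-5/2)**2 = 25/4)
-164424 + B(A(-37), a(-45, 41)) = -164424 + 25/4 = -657671/4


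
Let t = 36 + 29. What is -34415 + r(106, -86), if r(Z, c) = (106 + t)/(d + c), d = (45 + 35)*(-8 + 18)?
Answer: -8190713/238 ≈ -34415.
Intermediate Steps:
d = 800 (d = 80*10 = 800)
t = 65
r(Z, c) = 171/(800 + c) (r(Z, c) = (106 + 65)/(800 + c) = 171/(800 + c))
-34415 + r(106, -86) = -34415 + 171/(800 - 86) = -34415 + 171/714 = -34415 + 171*(1/714) = -34415 + 57/238 = -8190713/238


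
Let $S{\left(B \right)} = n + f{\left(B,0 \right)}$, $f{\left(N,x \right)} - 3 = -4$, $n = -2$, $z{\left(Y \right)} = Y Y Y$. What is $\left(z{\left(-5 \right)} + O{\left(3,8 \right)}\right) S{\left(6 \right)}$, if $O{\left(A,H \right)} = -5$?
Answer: $390$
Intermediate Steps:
$z{\left(Y \right)} = Y^{3}$ ($z{\left(Y \right)} = Y^{2} Y = Y^{3}$)
$f{\left(N,x \right)} = -1$ ($f{\left(N,x \right)} = 3 - 4 = -1$)
$S{\left(B \right)} = -3$ ($S{\left(B \right)} = -2 - 1 = -3$)
$\left(z{\left(-5 \right)} + O{\left(3,8 \right)}\right) S{\left(6 \right)} = \left(\left(-5\right)^{3} - 5\right) \left(-3\right) = \left(-125 - 5\right) \left(-3\right) = \left(-130\right) \left(-3\right) = 390$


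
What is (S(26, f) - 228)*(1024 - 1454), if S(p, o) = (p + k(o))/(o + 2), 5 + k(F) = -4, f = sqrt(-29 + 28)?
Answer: 95116 + 1462*I ≈ 95116.0 + 1462.0*I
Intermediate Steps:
f = I (f = sqrt(-1) = I ≈ 1.0*I)
k(F) = -9 (k(F) = -5 - 4 = -9)
S(p, o) = (-9 + p)/(2 + o) (S(p, o) = (p - 9)/(o + 2) = (-9 + p)/(2 + o))
(S(26, f) - 228)*(1024 - 1454) = ((-9 + 26)/(2 + I) - 228)*(1024 - 1454) = (((2 - I)/5)*17 - 228)*(-430) = (17*(2 - I)/5 - 228)*(-430) = (-228 + 17*(2 - I)/5)*(-430) = 98040 - 1462*(2 - I)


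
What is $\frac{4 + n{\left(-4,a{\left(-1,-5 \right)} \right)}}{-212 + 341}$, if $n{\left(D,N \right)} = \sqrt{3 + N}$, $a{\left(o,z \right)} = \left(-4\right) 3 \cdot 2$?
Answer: $\frac{4}{129} + \frac{i \sqrt{21}}{129} \approx 0.031008 + 0.035524 i$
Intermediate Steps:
$a{\left(o,z \right)} = -24$ ($a{\left(o,z \right)} = \left(-12\right) 2 = -24$)
$\frac{4 + n{\left(-4,a{\left(-1,-5 \right)} \right)}}{-212 + 341} = \frac{4 + \sqrt{3 - 24}}{-212 + 341} = \frac{4 + \sqrt{-21}}{129} = \left(4 + i \sqrt{21}\right) \frac{1}{129} = \frac{4}{129} + \frac{i \sqrt{21}}{129}$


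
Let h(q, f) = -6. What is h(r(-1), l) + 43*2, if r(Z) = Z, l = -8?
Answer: 80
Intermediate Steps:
h(r(-1), l) + 43*2 = -6 + 43*2 = -6 + 86 = 80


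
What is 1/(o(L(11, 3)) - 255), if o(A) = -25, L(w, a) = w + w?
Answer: -1/280 ≈ -0.0035714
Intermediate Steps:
L(w, a) = 2*w
1/(o(L(11, 3)) - 255) = 1/(-25 - 255) = 1/(-280) = -1/280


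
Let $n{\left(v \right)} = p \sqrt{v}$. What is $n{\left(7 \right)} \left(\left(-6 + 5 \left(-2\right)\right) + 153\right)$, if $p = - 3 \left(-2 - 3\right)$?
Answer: $2055 \sqrt{7} \approx 5437.0$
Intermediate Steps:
$p = 15$ ($p = \left(-3\right) \left(-5\right) = 15$)
$n{\left(v \right)} = 15 \sqrt{v}$
$n{\left(7 \right)} \left(\left(-6 + 5 \left(-2\right)\right) + 153\right) = 15 \sqrt{7} \left(\left(-6 + 5 \left(-2\right)\right) + 153\right) = 15 \sqrt{7} \left(\left(-6 - 10\right) + 153\right) = 15 \sqrt{7} \left(-16 + 153\right) = 15 \sqrt{7} \cdot 137 = 2055 \sqrt{7}$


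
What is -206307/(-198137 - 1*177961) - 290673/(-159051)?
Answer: 15792763179/6646529222 ≈ 2.3761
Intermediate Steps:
-206307/(-198137 - 1*177961) - 290673/(-159051) = -206307/(-198137 - 177961) - 290673*(-1/159051) = -206307/(-376098) + 96891/53017 = -206307*(-1/376098) + 96891/53017 = 68769/125366 + 96891/53017 = 15792763179/6646529222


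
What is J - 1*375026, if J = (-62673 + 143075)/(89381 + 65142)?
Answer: -57950062196/154523 ≈ -3.7503e+5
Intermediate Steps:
J = 80402/154523 ≈ 0.52032
J - 1*375026 = 80402/154523 - 1*375026 = 80402/154523 - 375026 = -57950062196/154523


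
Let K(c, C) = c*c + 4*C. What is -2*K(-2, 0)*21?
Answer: -168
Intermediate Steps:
K(c, C) = c**2 + 4*C
-2*K(-2, 0)*21 = -2*((-2)**2 + 4*0)*21 = -2*(4 + 0)*21 = -2*4*21 = -8*21 = -168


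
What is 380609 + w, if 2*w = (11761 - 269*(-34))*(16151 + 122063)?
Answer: 1445200658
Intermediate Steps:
w = 1444820049 (w = ((11761 - 269*(-34))*(16151 + 122063))/2 = ((11761 + 9146)*138214)/2 = (20907*138214)/2 = (½)*2889640098 = 1444820049)
380609 + w = 380609 + 1444820049 = 1445200658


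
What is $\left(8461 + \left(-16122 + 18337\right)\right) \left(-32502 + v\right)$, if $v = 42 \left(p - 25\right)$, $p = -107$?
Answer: $-406179096$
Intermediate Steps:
$v = -5544$ ($v = 42 \left(-107 - 25\right) = 42 \left(-132\right) = -5544$)
$\left(8461 + \left(-16122 + 18337\right)\right) \left(-32502 + v\right) = \left(8461 + \left(-16122 + 18337\right)\right) \left(-32502 - 5544\right) = \left(8461 + 2215\right) \left(-38046\right) = 10676 \left(-38046\right) = -406179096$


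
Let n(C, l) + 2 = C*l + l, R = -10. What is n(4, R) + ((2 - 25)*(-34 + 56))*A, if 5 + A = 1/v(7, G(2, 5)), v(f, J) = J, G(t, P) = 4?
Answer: 4703/2 ≈ 2351.5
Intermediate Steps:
n(C, l) = -2 + l + C*l (n(C, l) = -2 + (C*l + l) = -2 + (l + C*l) = -2 + l + C*l)
A = -19/4 (A = -5 + 1/4 = -5 + ¼ = -19/4 ≈ -4.7500)
n(4, R) + ((2 - 25)*(-34 + 56))*A = (-2 - 10 + 4*(-10)) + ((2 - 25)*(-34 + 56))*(-19/4) = (-2 - 10 - 40) - 23*22*(-19/4) = -52 - 506*(-19/4) = -52 + 4807/2 = 4703/2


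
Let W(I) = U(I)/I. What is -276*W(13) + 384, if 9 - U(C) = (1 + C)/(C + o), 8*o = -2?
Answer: 3676/17 ≈ 216.24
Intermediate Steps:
o = -¼ (o = (⅛)*(-2) = -¼ ≈ -0.25000)
U(C) = 9 - (1 + C)/(-¼ + C) (U(C) = 9 - (1 + C)/(C - ¼) = 9 - (1 + C)/(-¼ + C))
W(I) = (-13 + 32*I)/(I*(-1 + 4*I)) (W(I) = ((-13 + 32*I)/(-1 + 4*I))/I = (-13 + 32*I)/(I*(-1 + 4*I)))
-276*W(13) + 384 = -276*(-13 + 32*13)/(13*(-1 + 4*13)) + 384 = -276*(-13 + 416)/(13*(-1 + 52)) + 384 = -276*403/(13*51) + 384 = -276*31/51 + 384 = -2852/17 + 384 = 3676/17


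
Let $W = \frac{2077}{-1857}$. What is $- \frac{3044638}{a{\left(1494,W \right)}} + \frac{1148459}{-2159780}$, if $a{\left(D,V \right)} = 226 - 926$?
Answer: $\frac{46963888131}{10798900} \approx 4349.0$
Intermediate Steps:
$W = - \frac{2077}{1857}$ ($W = 2077 \left(- \frac{1}{1857}\right) = - \frac{2077}{1857} \approx -1.1185$)
$a{\left(D,V \right)} = -700$ ($a{\left(D,V \right)} = 226 - 926 = -700$)
$- \frac{3044638}{a{\left(1494,W \right)}} + \frac{1148459}{-2159780} = - \frac{3044638}{-700} + \frac{1148459}{-2159780} = \left(-3044638\right) \left(- \frac{1}{700}\right) + 1148459 \left(- \frac{1}{2159780}\right) = \frac{1522319}{350} - \frac{1148459}{2159780} = \frac{46963888131}{10798900}$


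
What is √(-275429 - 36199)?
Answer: 2*I*√77907 ≈ 558.24*I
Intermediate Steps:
√(-275429 - 36199) = √(-311628) = 2*I*√77907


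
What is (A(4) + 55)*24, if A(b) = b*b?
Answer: 1704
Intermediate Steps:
A(b) = b²
(A(4) + 55)*24 = (4² + 55)*24 = (16 + 55)*24 = 71*24 = 1704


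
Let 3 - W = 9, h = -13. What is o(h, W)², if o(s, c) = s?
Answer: 169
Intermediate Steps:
W = -6 (W = 3 - 1*9 = 3 - 9 = -6)
o(h, W)² = (-13)² = 169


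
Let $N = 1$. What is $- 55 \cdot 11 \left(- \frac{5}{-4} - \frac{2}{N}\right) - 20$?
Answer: $\frac{1735}{4} \approx 433.75$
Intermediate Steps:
$- 55 \cdot 11 \left(- \frac{5}{-4} - \frac{2}{N}\right) - 20 = - 55 \cdot 11 \left(- \frac{5}{-4} - \frac{2}{1}\right) - 20 = - 55 \cdot 11 \left(\left(-5\right) \left(- \frac{1}{4}\right) - 2\right) - 20 = - 55 \cdot 11 \left(\frac{5}{4} - 2\right) - 20 = - 55 \cdot 11 \left(- \frac{3}{4}\right) - 20 = \left(-55\right) \left(- \frac{33}{4}\right) - 20 = \frac{1815}{4} - 20 = \frac{1735}{4}$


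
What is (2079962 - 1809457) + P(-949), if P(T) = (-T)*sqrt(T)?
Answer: 270505 + 949*I*sqrt(949) ≈ 2.7051e+5 + 29235.0*I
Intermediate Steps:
P(T) = -T**(3/2)
(2079962 - 1809457) + P(-949) = (2079962 - 1809457) - (-949)**(3/2) = 270505 - (-949)*I*sqrt(949) = 270505 + 949*I*sqrt(949)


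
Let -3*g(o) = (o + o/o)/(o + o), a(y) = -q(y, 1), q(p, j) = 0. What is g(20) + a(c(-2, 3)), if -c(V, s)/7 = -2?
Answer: -7/40 ≈ -0.17500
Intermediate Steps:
c(V, s) = 14 (c(V, s) = -7*(-2) = 14)
a(y) = 0 (a(y) = -1*0 = 0)
g(o) = -(1 + o)/(6*o) (g(o) = -(o + o/o)/(3*(o + o)) = -(o + 1)/(3*(2*o)) = -(1 + o)*1/(2*o)/3 = -(1 + o)/(6*o))
g(20) + a(c(-2, 3)) = (1/6)*(-1 - 1*20)/20 + 0 = (1/6)*(1/20)*(-1 - 20) + 0 = (1/6)*(1/20)*(-21) + 0 = -7/40 + 0 = -7/40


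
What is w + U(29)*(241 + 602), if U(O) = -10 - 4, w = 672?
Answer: -11130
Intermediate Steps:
U(O) = -14
w + U(29)*(241 + 602) = 672 - 14*(241 + 602) = 672 - 14*843 = 672 - 11802 = -11130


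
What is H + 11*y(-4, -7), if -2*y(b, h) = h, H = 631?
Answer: 1339/2 ≈ 669.50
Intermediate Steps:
y(b, h) = -h/2
H + 11*y(-4, -7) = 631 + 11*(-1/2*(-7)) = 631 + 11*(7/2) = 631 + 77/2 = 1339/2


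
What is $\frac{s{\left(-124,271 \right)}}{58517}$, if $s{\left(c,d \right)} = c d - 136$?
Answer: $- \frac{33740}{58517} \approx -0.57658$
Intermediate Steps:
$s{\left(c,d \right)} = -136 + c d$
$\frac{s{\left(-124,271 \right)}}{58517} = \frac{-136 - 33604}{58517} = \left(-136 - 33604\right) \frac{1}{58517} = \left(-33740\right) \frac{1}{58517} = - \frac{33740}{58517}$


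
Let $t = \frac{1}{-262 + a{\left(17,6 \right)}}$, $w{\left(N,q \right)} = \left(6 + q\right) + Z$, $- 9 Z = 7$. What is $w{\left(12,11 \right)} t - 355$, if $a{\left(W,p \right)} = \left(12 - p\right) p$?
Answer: $- \frac{361108}{1017} \approx -355.07$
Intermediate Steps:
$Z = - \frac{7}{9}$ ($Z = \left(- \frac{1}{9}\right) 7 = - \frac{7}{9} \approx -0.77778$)
$w{\left(N,q \right)} = \frac{47}{9} + q$ ($w{\left(N,q \right)} = \left(6 + q\right) - \frac{7}{9} = \frac{47}{9} + q$)
$a{\left(W,p \right)} = p \left(12 - p\right)$
$t = - \frac{1}{226}$ ($t = \frac{1}{-262 + 6 \left(12 - 6\right)} = \frac{1}{-262 + 6 \cdot 6} = \frac{1}{-262 + 36} = \frac{1}{-226} = - \frac{1}{226} \approx -0.0044248$)
$w{\left(12,11 \right)} t - 355 = \left(\frac{47}{9} + 11\right) \left(- \frac{1}{226}\right) - 355 = \frac{146}{9} \left(- \frac{1}{226}\right) - 355 = - \frac{73}{1017} - 355 = - \frac{361108}{1017}$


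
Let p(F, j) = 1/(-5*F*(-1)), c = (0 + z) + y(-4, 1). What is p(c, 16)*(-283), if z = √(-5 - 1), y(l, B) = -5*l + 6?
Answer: -3679/1705 + 283*I*√6/3410 ≈ -2.1578 + 0.20329*I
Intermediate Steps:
y(l, B) = 6 - 5*l
z = I*√6 (z = √(-6) = I*√6 ≈ 2.4495*I)
c = 26 + I*√6 (c = (0 + I*√6) + (6 - 5*(-4)) = I*√6 + (6 + 20) = I*√6 + 26 = 26 + I*√6 ≈ 26.0 + 2.4495*I)
p(F, j) = 1/(5*F)
p(c, 16)*(-283) = (1/(5*(26 + I*√6)))*(-283) = -283/(5*(26 + I*√6))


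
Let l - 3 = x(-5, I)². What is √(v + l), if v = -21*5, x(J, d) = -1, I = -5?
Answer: I*√101 ≈ 10.05*I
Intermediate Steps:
v = -105
l = 4 (l = 3 + (-1)² = 3 + 1 = 4)
√(v + l) = √(-105 + 4) = √(-101) = I*√101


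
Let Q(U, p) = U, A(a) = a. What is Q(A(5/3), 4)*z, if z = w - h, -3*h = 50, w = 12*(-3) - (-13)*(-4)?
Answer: -1070/9 ≈ -118.89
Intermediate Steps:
w = -88 (w = -36 - 1*52 = -36 - 52 = -88)
h = -50/3 (h = -⅓*50 = -50/3 ≈ -16.667)
z = -214/3 (z = -88 - 1*(-50/3) = -88 + 50/3 = -214/3 ≈ -71.333)
Q(A(5/3), 4)*z = (5/3)*(-214/3) = -1070/9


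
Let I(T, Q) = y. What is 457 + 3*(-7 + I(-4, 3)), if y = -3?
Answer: 427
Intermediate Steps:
I(T, Q) = -3
457 + 3*(-7 + I(-4, 3)) = 457 + 3*(-7 - 3) = 457 + 3*(-10) = 457 - 30 = 427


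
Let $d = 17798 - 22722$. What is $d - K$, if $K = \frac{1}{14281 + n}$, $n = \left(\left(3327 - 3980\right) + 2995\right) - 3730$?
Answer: $- \frac{63485133}{12893} \approx -4924.0$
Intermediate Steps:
$d = -4924$ ($d = 17798 - 22722 = -4924$)
$n = -1388$ ($n = \left(\left(3327 - 3980\right) + 2995\right) - 3730 = \left(-653 + 2995\right) - 3730 = 2342 - 3730 = -1388$)
$K = \frac{1}{12893}$ ($K = \frac{1}{14281 - 1388} = \frac{1}{12893} \approx 7.7561 \cdot 10^{-5}$)
$d - K = -4924 - \frac{1}{12893} = - \frac{63485133}{12893}$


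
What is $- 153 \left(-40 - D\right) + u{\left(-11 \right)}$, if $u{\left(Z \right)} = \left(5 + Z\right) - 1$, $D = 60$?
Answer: $15293$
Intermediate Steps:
$u{\left(Z \right)} = 4 + Z$
$- 153 \left(-40 - D\right) + u{\left(-11 \right)} = - 153 \left(-40 - 60\right) + \left(4 - 11\right) = - 153 \left(-40 - 60\right) - 7 = \left(-153\right) \left(-100\right) - 7 = 15300 - 7 = 15293$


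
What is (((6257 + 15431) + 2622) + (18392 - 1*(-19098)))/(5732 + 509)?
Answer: 61800/6241 ≈ 9.9023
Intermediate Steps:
(((6257 + 15431) + 2622) + (18392 - 1*(-19098)))/(5732 + 509) = ((21688 + 2622) + (18392 + 19098))/6241 = (24310 + 37490)*(1/6241) = 61800*(1/6241) = 61800/6241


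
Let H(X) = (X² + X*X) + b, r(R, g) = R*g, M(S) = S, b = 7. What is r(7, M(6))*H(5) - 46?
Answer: 2348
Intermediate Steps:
H(X) = 7 + 2*X² (H(X) = (X² + X*X) + 7 = (X² + X²) + 7 = 2*X² + 7 = 7 + 2*X²)
r(7, M(6))*H(5) - 46 = (7*6)*(7 + 2*5²) - 46 = 42*(7 + 2*25) - 46 = 42*(7 + 50) - 46 = 42*57 - 46 = 2394 - 46 = 2348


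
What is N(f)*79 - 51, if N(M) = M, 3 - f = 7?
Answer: -367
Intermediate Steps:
f = -4 (f = 3 - 1*7 = 3 - 7 = -4)
N(f)*79 - 51 = -4*79 - 51 = -316 - 51 = -367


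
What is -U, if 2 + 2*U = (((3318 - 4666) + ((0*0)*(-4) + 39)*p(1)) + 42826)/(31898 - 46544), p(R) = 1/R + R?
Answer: 5904/2441 ≈ 2.4187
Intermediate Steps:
p(R) = R + 1/R
U = -5904/2441 (U = -1 + ((((3318 - 4666) + ((0*0)*(-4) + 39)*(1 + 1/1)) + 42826)/(31898 - 46544))/2 = -1 + (((-1348 + (0*(-4) + 39)*(1 + 1)) + 42826)/(-14646))/2 = -1 + (((-1348 + (0 + 39)*2) + 42826)*(-1/14646))/2 = -1 + (((-1348 + 39*2) + 42826)*(-1/14646))/2 = -1 + (((-1348 + 78) + 42826)*(-1/14646))/2 = -1 + ((-1270 + 42826)*(-1/14646))/2 = -1 + (41556*(-1/14646))/2 = -1 + (½)*(-6926/2441) = -1 - 3463/2441 = -5904/2441 ≈ -2.4187)
-U = -1*(-5904/2441) = 5904/2441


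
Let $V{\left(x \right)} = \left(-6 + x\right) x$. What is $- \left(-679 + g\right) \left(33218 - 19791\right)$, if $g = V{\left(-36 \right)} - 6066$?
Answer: $70263491$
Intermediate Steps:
$V{\left(x \right)} = x \left(-6 + x\right)$
$g = -4554$ ($g = - 36 \left(-6 - 36\right) - 6066 = \left(-36\right) \left(-42\right) - 6066 = 1512 - 6066 = -4554$)
$- \left(-679 + g\right) \left(33218 - 19791\right) = - \left(-679 - 4554\right) \left(33218 - 19791\right) = - \left(-5233\right) 13427 = \left(-1\right) \left(-70263491\right) = 70263491$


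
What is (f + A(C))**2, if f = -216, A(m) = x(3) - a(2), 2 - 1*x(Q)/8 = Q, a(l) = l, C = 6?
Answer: 51076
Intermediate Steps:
x(Q) = 16 - 8*Q
A(m) = -10 (A(m) = (16 - 8*3) - 1*2 = (16 - 24) - 2 = -8 - 2 = -10)
(f + A(C))**2 = (-216 - 10)**2 = (-226)**2 = 51076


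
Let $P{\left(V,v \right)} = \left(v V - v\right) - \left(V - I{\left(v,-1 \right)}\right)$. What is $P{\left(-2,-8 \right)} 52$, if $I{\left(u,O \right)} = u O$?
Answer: $1768$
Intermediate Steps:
$I{\left(u,O \right)} = O u$
$P{\left(V,v \right)} = - V - 2 v + V v$ ($P{\left(V,v \right)} = \left(v V - v\right) - \left(V + v\right) = \left(V v - v\right) - \left(V + v\right) = \left(- v + V v\right) - \left(V + v\right) = - V - 2 v + V v$)
$P{\left(-2,-8 \right)} 52 = \left(\left(-1\right) \left(-2\right) - -16 - -16\right) 52 = \left(2 + 16 + 16\right) 52 = 34 \cdot 52 = 1768$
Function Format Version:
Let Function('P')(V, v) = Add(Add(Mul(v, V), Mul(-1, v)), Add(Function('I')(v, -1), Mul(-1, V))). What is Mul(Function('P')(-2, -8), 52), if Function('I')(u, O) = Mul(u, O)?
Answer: 1768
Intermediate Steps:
Function('I')(u, O) = Mul(O, u)
Function('P')(V, v) = Add(Mul(-1, V), Mul(-2, v), Mul(V, v)) (Function('P')(V, v) = Add(Add(Mul(v, V), Mul(-1, v)), Add(Mul(-1, v), Mul(-1, V))) = Add(Add(Mul(V, v), Mul(-1, v)), Add(Mul(-1, V), Mul(-1, v))) = Add(Add(Mul(-1, v), Mul(V, v)), Add(Mul(-1, V), Mul(-1, v))) = Add(Mul(-1, V), Mul(-2, v), Mul(V, v)))
Mul(Function('P')(-2, -8), 52) = Mul(Add(Mul(-1, -2), Mul(-2, -8), Mul(-2, -8)), 52) = Mul(Add(2, 16, 16), 52) = Mul(34, 52) = 1768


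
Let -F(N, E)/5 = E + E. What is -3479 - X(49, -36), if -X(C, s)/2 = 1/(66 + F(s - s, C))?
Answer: -737549/212 ≈ -3479.0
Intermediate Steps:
F(N, E) = -10*E (F(N, E) = -5*(E + E) = -10*E)
X(C, s) = -2/(66 - 10*C)
-3479 - X(49, -36) = -3479 - 1/(-33 + 5*49) = -3479 - 1/(-33 + 245) = -3479 - 1/212 = -737549/212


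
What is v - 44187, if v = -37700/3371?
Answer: -148992077/3371 ≈ -44198.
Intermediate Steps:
v = -37700/3371 ≈ -11.184
v - 44187 = -37700/3371 - 44187 = -148992077/3371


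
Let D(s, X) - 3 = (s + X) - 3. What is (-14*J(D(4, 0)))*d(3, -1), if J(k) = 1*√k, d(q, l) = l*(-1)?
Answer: -28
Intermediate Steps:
d(q, l) = -l
D(s, X) = X + s (D(s, X) = 3 + ((s + X) - 3) = 3 + ((X + s) - 3) = 3 + (-3 + X + s) = X + s)
J(k) = √k
(-14*J(D(4, 0)))*d(3, -1) = (-14*√(0 + 4))*(-1*(-1)) = -14*√4*1 = -14*2*1 = -28*1 = -28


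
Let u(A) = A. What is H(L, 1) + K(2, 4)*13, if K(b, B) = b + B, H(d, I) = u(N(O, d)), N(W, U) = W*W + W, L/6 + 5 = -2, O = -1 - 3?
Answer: 90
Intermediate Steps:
O = -4
L = -42 (L = -30 + 6*(-2) = -30 - 12 = -42)
N(W, U) = W + W**2 (N(W, U) = W**2 + W = W + W**2)
H(d, I) = 12 (H(d, I) = -4*(1 - 4) = -4*(-3) = 12)
K(b, B) = B + b
H(L, 1) + K(2, 4)*13 = 12 + (4 + 2)*13 = 12 + 6*13 = 12 + 78 = 90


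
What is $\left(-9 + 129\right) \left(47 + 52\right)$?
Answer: $11880$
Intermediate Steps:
$\left(-9 + 129\right) \left(47 + 52\right) = 120 \cdot 99 = 11880$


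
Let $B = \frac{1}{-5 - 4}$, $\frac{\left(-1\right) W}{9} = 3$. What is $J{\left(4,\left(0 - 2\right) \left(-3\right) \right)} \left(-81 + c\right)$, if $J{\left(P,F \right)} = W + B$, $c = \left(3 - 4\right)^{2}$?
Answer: $\frac{19520}{9} \approx 2168.9$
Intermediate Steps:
$W = -27$ ($W = \left(-9\right) 3 = -27$)
$B = - \frac{1}{9}$ ($B = \frac{1}{-9} = - \frac{1}{9} \approx -0.11111$)
$c = 1$ ($c = \left(-1\right)^{2} = 1$)
$J{\left(P,F \right)} = - \frac{244}{9}$ ($J{\left(P,F \right)} = -27 - \frac{1}{9} = - \frac{244}{9}$)
$J{\left(4,\left(0 - 2\right) \left(-3\right) \right)} \left(-81 + c\right) = - \frac{244 \left(-81 + 1\right)}{9} = \left(- \frac{244}{9}\right) \left(-80\right) = \frac{19520}{9}$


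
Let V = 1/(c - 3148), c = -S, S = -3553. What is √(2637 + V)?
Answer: √5339930/45 ≈ 51.352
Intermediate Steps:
c = 3553 (c = -1*(-3553) = 3553)
V = 1/405 (V = 1/(3553 - 3148) = 1/405 ≈ 0.0024691)
√(2637 + V) = √(2637 + 1/405) = √(1067986/405) = √5339930/45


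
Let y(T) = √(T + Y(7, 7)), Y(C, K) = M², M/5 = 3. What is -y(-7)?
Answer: -√218 ≈ -14.765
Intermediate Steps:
M = 15 (M = 5*3 = 15)
Y(C, K) = 225 (Y(C, K) = 15² = 225)
y(T) = √(225 + T) (y(T) = √(T + 225) = √(225 + T))
-y(-7) = -√(225 - 7) = -√218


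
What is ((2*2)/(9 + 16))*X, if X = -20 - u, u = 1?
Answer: -84/25 ≈ -3.3600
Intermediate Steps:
X = -21 (X = -20 - 1*1 = -20 - 1 = -21)
((2*2)/(9 + 16))*X = ((2*2)/(9 + 16))*(-21) = (4/25)*(-21) = -84/25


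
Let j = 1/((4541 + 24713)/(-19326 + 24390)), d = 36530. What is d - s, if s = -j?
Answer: 534326842/14627 ≈ 36530.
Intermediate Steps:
j = 2532/14627 (j = 1/(29254/5064) = 1/(29254*(1/5064)) = 1/(14627/2532) = 2532/14627 ≈ 0.17310)
s = -2532/14627 (s = -1*2532/14627 = -2532/14627 ≈ -0.17310)
d - s = 36530 - 1*(-2532/14627) = 36530 + 2532/14627 = 534326842/14627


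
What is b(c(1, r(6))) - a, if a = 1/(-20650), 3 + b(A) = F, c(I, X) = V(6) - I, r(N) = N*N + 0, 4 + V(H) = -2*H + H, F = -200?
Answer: -4191949/20650 ≈ -203.00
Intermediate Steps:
V(H) = -4 - H (V(H) = -4 + (-2*H + H) = -4 - H)
r(N) = N**2 (r(N) = N**2 + 0 = N**2)
c(I, X) = -10 - I (c(I, X) = (-4 - 1*6) - I = (-4 - 6) - I = -10 - I)
b(A) = -203 (b(A) = -3 - 200 = -203)
a = -1/20650 ≈ -4.8426e-5
b(c(1, r(6))) - a = -203 - 1*(-1/20650) = -203 + 1/20650 = -4191949/20650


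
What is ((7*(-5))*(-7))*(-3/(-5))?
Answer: 147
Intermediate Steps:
((7*(-5))*(-7))*(-3/(-5)) = (-35*(-7))*(-3*(-⅕)) = 245*(⅗) = 147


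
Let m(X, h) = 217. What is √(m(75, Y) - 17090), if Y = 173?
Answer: I*√16873 ≈ 129.9*I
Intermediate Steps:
√(m(75, Y) - 17090) = √(217 - 17090) = √(-16873) = I*√16873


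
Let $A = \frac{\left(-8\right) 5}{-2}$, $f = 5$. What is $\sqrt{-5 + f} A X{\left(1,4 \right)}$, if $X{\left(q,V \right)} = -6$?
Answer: $0$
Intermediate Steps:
$A = 20$ ($A = \left(-40\right) \left(- \frac{1}{2}\right) = 20$)
$\sqrt{-5 + f} A X{\left(1,4 \right)} = \sqrt{-5 + 5} \cdot 20 \left(-6\right) = \sqrt{0} \cdot 20 \left(-6\right) = 0 \cdot 20 \left(-6\right) = 0 \left(-6\right) = 0$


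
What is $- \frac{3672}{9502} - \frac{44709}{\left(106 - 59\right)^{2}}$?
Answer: $- \frac{216468183}{10494959} \approx -20.626$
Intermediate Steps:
$- \frac{3672}{9502} - \frac{44709}{\left(106 - 59\right)^{2}} = \left(-3672\right) \frac{1}{9502} - \frac{44709}{47^{2}} = - \frac{1836}{4751} - \frac{44709}{2209} = - \frac{216468183}{10494959}$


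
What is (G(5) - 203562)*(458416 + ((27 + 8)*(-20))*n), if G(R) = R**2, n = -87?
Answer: -105700020692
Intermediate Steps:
(G(5) - 203562)*(458416 + ((27 + 8)*(-20))*n) = (5**2 - 203562)*(458416 + ((27 + 8)*(-20))*(-87)) = (25 - 203562)*(458416 + (35*(-20))*(-87)) = -203537*(458416 - 700*(-87)) = -203537*(458416 + 60900) = -203537*519316 = -105700020692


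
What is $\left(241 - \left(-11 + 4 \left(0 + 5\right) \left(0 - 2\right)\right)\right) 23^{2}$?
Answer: $154468$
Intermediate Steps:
$\left(241 - \left(-11 + 4 \left(0 + 5\right) \left(0 - 2\right)\right)\right) 23^{2} = \left(241 - \left(-11 + 4 \cdot 5 \left(-2\right)\right)\right) 529 = \left(241 + \left(11 - -40\right)\right) 529 = \left(241 + \left(11 + 40\right)\right) 529 = \left(241 + 51\right) 529 = 292 \cdot 529 = 154468$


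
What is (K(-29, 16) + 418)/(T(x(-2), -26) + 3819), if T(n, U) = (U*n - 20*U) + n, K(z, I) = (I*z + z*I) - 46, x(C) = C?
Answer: -556/4389 ≈ -0.12668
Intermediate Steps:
K(z, I) = -46 + 2*I*z (K(z, I) = (I*z + I*z) - 46 = 2*I*z - 46 = -46 + 2*I*z)
T(n, U) = n - 20*U + U*n (T(n, U) = (-20*U + U*n) + n = n - 20*U + U*n)
(K(-29, 16) + 418)/(T(x(-2), -26) + 3819) = ((-46 + 2*16*(-29)) + 418)/((-2 - 20*(-26) - 26*(-2)) + 3819) = ((-46 - 928) + 418)/((-2 + 520 + 52) + 3819) = (-974 + 418)/(570 + 3819) = -556/4389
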